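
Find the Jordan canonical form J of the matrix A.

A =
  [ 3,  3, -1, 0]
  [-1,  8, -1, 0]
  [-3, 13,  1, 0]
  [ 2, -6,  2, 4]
J_3(4) ⊕ J_1(4)

The characteristic polynomial is
  det(x·I − A) = x^4 - 16*x^3 + 96*x^2 - 256*x + 256 = (x - 4)^4

Eigenvalues and multiplicities (the geometric multiplicity of λ is n − rank(A − λI), which equals the number of Jordan blocks for λ):
  λ = 4: algebraic multiplicity = 4, geometric multiplicity = 2

Determining the block sizes for each eigenvalue:
  λ = 4: with am = 4 and gm = 2, the partition is not yet determined (e.g. several partitions of 4 into 2 parts exist). Let N = A − (4)·I. Computing rank(N^1) = 2, rank(N^2) = 1, rank(N^3) = 0; the number of blocks of size ≥ j is rank(N^{j−1}) − rank(N^j), giving [2, 1, 1]. So we have 1 block(s) of size 3, 1 block(s) of size 1 → block sizes [3, 1]

Assembling the blocks gives a Jordan form
J =
  [4, 1, 0, 0]
  [0, 4, 1, 0]
  [0, 0, 4, 0]
  [0, 0, 0, 4]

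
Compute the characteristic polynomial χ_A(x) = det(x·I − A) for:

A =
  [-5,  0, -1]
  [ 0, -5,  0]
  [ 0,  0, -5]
x^3 + 15*x^2 + 75*x + 125

Expanding det(x·I − A) (e.g. by cofactor expansion or by noting that A is similar to its Jordan form J, which has the same characteristic polynomial as A) gives
  χ_A(x) = x^3 + 15*x^2 + 75*x + 125
which factors as (x + 5)^3. The eigenvalues (with algebraic multiplicities) are λ = -5 with multiplicity 3.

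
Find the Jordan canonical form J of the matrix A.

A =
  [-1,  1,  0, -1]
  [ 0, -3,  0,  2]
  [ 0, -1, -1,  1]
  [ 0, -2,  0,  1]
J_2(-1) ⊕ J_1(-1) ⊕ J_1(-1)

The characteristic polynomial is
  det(x·I − A) = x^4 + 4*x^3 + 6*x^2 + 4*x + 1 = (x + 1)^4

Eigenvalues and multiplicities (the geometric multiplicity of λ is n − rank(A − λI), which equals the number of Jordan blocks for λ):
  λ = -1: algebraic multiplicity = 4, geometric multiplicity = 3

Determining the block sizes for each eigenvalue:
  λ = -1: 3 blocks summing to 4 forces exactly one block of size 2 and the rest size 1 → block sizes [2, 1, 1]

Assembling the blocks gives a Jordan form
J =
  [-1,  1,  0,  0]
  [ 0, -1,  0,  0]
  [ 0,  0, -1,  0]
  [ 0,  0,  0, -1]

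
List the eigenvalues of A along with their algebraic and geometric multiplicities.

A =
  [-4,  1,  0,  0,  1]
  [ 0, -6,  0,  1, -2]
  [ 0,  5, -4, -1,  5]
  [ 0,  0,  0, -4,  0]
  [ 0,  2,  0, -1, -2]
λ = -4: alg = 5, geom = 3

Step 1 — factor the characteristic polynomial to read off the algebraic multiplicities:
  χ_A(x) = (x + 4)^5

Step 2 — compute geometric multiplicities via the rank-nullity identity g(λ) = n − rank(A − λI):
  rank(A − (-4)·I) = 2, so dim ker(A − (-4)·I) = n − 2 = 3

Summary:
  λ = -4: algebraic multiplicity = 5, geometric multiplicity = 3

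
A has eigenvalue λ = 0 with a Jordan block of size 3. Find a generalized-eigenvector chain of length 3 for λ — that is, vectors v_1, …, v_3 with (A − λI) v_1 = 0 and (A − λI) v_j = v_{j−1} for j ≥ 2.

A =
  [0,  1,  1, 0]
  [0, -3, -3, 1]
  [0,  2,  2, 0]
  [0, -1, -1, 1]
A Jordan chain for λ = 0 of length 3:
v_1 = (-1, 2, -2, 0)ᵀ
v_2 = (1, -3, 2, -1)ᵀ
v_3 = (0, 1, 0, 0)ᵀ

Let N = A − (0)·I. We want v_3 with N^3 v_3 = 0 but N^2 v_3 ≠ 0; then v_{j-1} := N · v_j for j = 3, …, 2.

Pick v_3 = (0, 1, 0, 0)ᵀ.
Then v_2 = N · v_3 = (1, -3, 2, -1)ᵀ.
Then v_1 = N · v_2 = (-1, 2, -2, 0)ᵀ.

Sanity check: (A − (0)·I) v_1 = (0, 0, 0, 0)ᵀ = 0. ✓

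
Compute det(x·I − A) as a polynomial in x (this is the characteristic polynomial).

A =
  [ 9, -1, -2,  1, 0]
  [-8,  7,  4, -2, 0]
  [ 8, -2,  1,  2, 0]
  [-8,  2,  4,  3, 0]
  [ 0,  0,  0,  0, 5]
x^5 - 25*x^4 + 250*x^3 - 1250*x^2 + 3125*x - 3125

Expanding det(x·I − A) (e.g. by cofactor expansion or by noting that A is similar to its Jordan form J, which has the same characteristic polynomial as A) gives
  χ_A(x) = x^5 - 25*x^4 + 250*x^3 - 1250*x^2 + 3125*x - 3125
which factors as (x - 5)^5. The eigenvalues (with algebraic multiplicities) are λ = 5 with multiplicity 5.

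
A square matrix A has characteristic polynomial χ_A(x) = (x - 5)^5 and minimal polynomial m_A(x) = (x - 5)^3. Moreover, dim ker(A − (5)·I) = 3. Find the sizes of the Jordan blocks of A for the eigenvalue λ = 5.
Block sizes for λ = 5: [3, 1, 1]

Step 1 — from the characteristic polynomial, algebraic multiplicity of λ = 5 is 5. From dim ker(A − (5)·I) = 3, there are exactly 3 Jordan blocks for λ = 5.
Step 2 — from the minimal polynomial, the factor (x − 5)^3 tells us the largest block for λ = 5 has size 3.
Step 3 — with total size 5, 3 blocks, and largest block 3, the block sizes (in nonincreasing order) are [3, 1, 1].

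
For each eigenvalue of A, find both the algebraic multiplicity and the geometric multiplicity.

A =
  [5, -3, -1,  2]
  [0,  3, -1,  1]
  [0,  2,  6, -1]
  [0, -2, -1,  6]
λ = 5: alg = 4, geom = 2

Step 1 — factor the characteristic polynomial to read off the algebraic multiplicities:
  χ_A(x) = (x - 5)^4

Step 2 — compute geometric multiplicities via the rank-nullity identity g(λ) = n − rank(A − λI):
  rank(A − (5)·I) = 2, so dim ker(A − (5)·I) = n − 2 = 2

Summary:
  λ = 5: algebraic multiplicity = 4, geometric multiplicity = 2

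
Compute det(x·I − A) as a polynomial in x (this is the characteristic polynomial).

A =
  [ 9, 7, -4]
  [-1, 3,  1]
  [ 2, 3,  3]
x^3 - 15*x^2 + 75*x - 125

Expanding det(x·I − A) (e.g. by cofactor expansion or by noting that A is similar to its Jordan form J, which has the same characteristic polynomial as A) gives
  χ_A(x) = x^3 - 15*x^2 + 75*x - 125
which factors as (x - 5)^3. The eigenvalues (with algebraic multiplicities) are λ = 5 with multiplicity 3.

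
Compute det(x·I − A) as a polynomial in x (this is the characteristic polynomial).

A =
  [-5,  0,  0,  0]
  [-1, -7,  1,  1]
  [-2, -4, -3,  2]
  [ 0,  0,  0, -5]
x^4 + 20*x^3 + 150*x^2 + 500*x + 625

Expanding det(x·I − A) (e.g. by cofactor expansion or by noting that A is similar to its Jordan form J, which has the same characteristic polynomial as A) gives
  χ_A(x) = x^4 + 20*x^3 + 150*x^2 + 500*x + 625
which factors as (x + 5)^4. The eigenvalues (with algebraic multiplicities) are λ = -5 with multiplicity 4.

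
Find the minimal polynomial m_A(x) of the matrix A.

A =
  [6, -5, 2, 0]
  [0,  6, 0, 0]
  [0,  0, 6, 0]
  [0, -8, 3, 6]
x^2 - 12*x + 36

The characteristic polynomial is χ_A(x) = (x - 6)^4, so the eigenvalues are known. The minimal polynomial is
  m_A(x) = Π_λ (x − λ)^{k_λ}
where k_λ is the size of the *largest* Jordan block for λ (equivalently, the smallest k with (A − λI)^k v = 0 for every generalised eigenvector v of λ).

  λ = 6: largest Jordan block has size 2, contributing (x − 6)^2

So m_A(x) = (x - 6)^2 = x^2 - 12*x + 36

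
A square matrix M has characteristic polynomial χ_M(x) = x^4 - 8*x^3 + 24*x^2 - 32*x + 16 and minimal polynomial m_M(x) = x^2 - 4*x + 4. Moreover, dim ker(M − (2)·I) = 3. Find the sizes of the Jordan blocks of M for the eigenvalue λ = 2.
Block sizes for λ = 2: [2, 1, 1]

Step 1 — from the characteristic polynomial, algebraic multiplicity of λ = 2 is 4. From dim ker(M − (2)·I) = 3, there are exactly 3 Jordan blocks for λ = 2.
Step 2 — from the minimal polynomial, the factor (x − 2)^2 tells us the largest block for λ = 2 has size 2.
Step 3 — with total size 4, 3 blocks, and largest block 2, the block sizes (in nonincreasing order) are [2, 1, 1].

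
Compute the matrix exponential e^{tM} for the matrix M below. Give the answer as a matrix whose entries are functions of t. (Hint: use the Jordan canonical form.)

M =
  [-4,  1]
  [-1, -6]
e^{tM} =
  [t*exp(-5*t) + exp(-5*t), t*exp(-5*t)]
  [-t*exp(-5*t), -t*exp(-5*t) + exp(-5*t)]

Strategy: write M = P · J · P⁻¹ where J is a Jordan canonical form, so e^{tM} = P · e^{tJ} · P⁻¹, and e^{tJ} can be computed block-by-block.

M has Jordan form
J =
  [-5,  1]
  [ 0, -5]
(up to reordering of blocks).

Per-block formulas:
  For a 2×2 Jordan block J_2(-5): exp(t · J_2(-5)) = e^(-5t)·(I + t·N), where N is the 2×2 nilpotent shift.

After assembling e^{tJ} and conjugating by P, we get:

e^{tM} =
  [t*exp(-5*t) + exp(-5*t), t*exp(-5*t)]
  [-t*exp(-5*t), -t*exp(-5*t) + exp(-5*t)]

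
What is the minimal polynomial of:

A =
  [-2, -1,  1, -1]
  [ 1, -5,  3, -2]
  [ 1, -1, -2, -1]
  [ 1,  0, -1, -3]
x^2 + 6*x + 9

The characteristic polynomial is χ_A(x) = (x + 3)^4, so the eigenvalues are known. The minimal polynomial is
  m_A(x) = Π_λ (x − λ)^{k_λ}
where k_λ is the size of the *largest* Jordan block for λ (equivalently, the smallest k with (A − λI)^k v = 0 for every generalised eigenvector v of λ).

  λ = -3: largest Jordan block has size 2, contributing (x + 3)^2

So m_A(x) = (x + 3)^2 = x^2 + 6*x + 9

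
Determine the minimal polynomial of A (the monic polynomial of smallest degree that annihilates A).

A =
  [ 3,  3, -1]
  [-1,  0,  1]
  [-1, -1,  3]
x^3 - 6*x^2 + 12*x - 8

The characteristic polynomial is χ_A(x) = (x - 2)^3, so the eigenvalues are known. The minimal polynomial is
  m_A(x) = Π_λ (x − λ)^{k_λ}
where k_λ is the size of the *largest* Jordan block for λ (equivalently, the smallest k with (A − λI)^k v = 0 for every generalised eigenvector v of λ).

  λ = 2: largest Jordan block has size 3, contributing (x − 2)^3

So m_A(x) = (x - 2)^3 = x^3 - 6*x^2 + 12*x - 8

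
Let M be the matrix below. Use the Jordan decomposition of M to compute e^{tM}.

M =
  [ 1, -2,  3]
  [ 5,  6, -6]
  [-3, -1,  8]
e^{tM} =
  [-3*t^2*exp(5*t)/2 - 4*t*exp(5*t) + exp(5*t), 3*t^2*exp(5*t)/2 - 2*t*exp(5*t), 9*t^2*exp(5*t)/2 + 3*t*exp(5*t)]
  [3*t^2*exp(5*t)/2 + 5*t*exp(5*t), -3*t^2*exp(5*t)/2 + t*exp(5*t) + exp(5*t), -9*t^2*exp(5*t)/2 - 6*t*exp(5*t)]
  [-t^2*exp(5*t) - 3*t*exp(5*t), t^2*exp(5*t) - t*exp(5*t), 3*t^2*exp(5*t) + 3*t*exp(5*t) + exp(5*t)]

Strategy: write M = P · J · P⁻¹ where J is a Jordan canonical form, so e^{tM} = P · e^{tJ} · P⁻¹, and e^{tJ} can be computed block-by-block.

M has Jordan form
J =
  [5, 1, 0]
  [0, 5, 1]
  [0, 0, 5]
(up to reordering of blocks).

Per-block formulas:
  For a 3×3 Jordan block J_3(5): exp(t · J_3(5)) = e^(5t)·(I + t·N + (t^2/2)·N^2), where N is the 3×3 nilpotent shift.

After assembling e^{tJ} and conjugating by P, we get:

e^{tM} =
  [-3*t^2*exp(5*t)/2 - 4*t*exp(5*t) + exp(5*t), 3*t^2*exp(5*t)/2 - 2*t*exp(5*t), 9*t^2*exp(5*t)/2 + 3*t*exp(5*t)]
  [3*t^2*exp(5*t)/2 + 5*t*exp(5*t), -3*t^2*exp(5*t)/2 + t*exp(5*t) + exp(5*t), -9*t^2*exp(5*t)/2 - 6*t*exp(5*t)]
  [-t^2*exp(5*t) - 3*t*exp(5*t), t^2*exp(5*t) - t*exp(5*t), 3*t^2*exp(5*t) + 3*t*exp(5*t) + exp(5*t)]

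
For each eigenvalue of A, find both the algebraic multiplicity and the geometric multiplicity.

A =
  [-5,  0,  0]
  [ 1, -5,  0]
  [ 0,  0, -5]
λ = -5: alg = 3, geom = 2

Step 1 — factor the characteristic polynomial to read off the algebraic multiplicities:
  χ_A(x) = (x + 5)^3

Step 2 — compute geometric multiplicities via the rank-nullity identity g(λ) = n − rank(A − λI):
  rank(A − (-5)·I) = 1, so dim ker(A − (-5)·I) = n − 1 = 2

Summary:
  λ = -5: algebraic multiplicity = 3, geometric multiplicity = 2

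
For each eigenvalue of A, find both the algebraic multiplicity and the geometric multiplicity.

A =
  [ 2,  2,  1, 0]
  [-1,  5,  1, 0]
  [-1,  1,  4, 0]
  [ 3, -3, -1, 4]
λ = 3: alg = 1, geom = 1; λ = 4: alg = 3, geom = 2

Step 1 — factor the characteristic polynomial to read off the algebraic multiplicities:
  χ_A(x) = (x - 4)^3*(x - 3)

Step 2 — compute geometric multiplicities via the rank-nullity identity g(λ) = n − rank(A − λI):
  rank(A − (3)·I) = 3, so dim ker(A − (3)·I) = n − 3 = 1
  rank(A − (4)·I) = 2, so dim ker(A − (4)·I) = n − 2 = 2

Summary:
  λ = 3: algebraic multiplicity = 1, geometric multiplicity = 1
  λ = 4: algebraic multiplicity = 3, geometric multiplicity = 2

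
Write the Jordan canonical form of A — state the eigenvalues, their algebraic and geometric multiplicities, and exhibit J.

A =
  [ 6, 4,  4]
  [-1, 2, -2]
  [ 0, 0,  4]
J_2(4) ⊕ J_1(4)

The characteristic polynomial is
  det(x·I − A) = x^3 - 12*x^2 + 48*x - 64 = (x - 4)^3

Eigenvalues and multiplicities (the geometric multiplicity of λ is n − rank(A − λI), which equals the number of Jordan blocks for λ):
  λ = 4: algebraic multiplicity = 3, geometric multiplicity = 2

Determining the block sizes for each eigenvalue:
  λ = 4: 2 blocks summing to 3 forces exactly one block of size 2 and the rest size 1 → block sizes [2, 1]

Assembling the blocks gives a Jordan form
J =
  [4, 1, 0]
  [0, 4, 0]
  [0, 0, 4]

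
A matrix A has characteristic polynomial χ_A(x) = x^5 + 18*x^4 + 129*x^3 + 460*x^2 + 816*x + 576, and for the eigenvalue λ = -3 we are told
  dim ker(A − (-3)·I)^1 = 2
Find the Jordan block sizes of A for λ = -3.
Block sizes for λ = -3: [1, 1]

From the dimensions of kernels of powers, the number of Jordan blocks of size at least j is d_j − d_{j−1} where d_j = dim ker(N^j) (with d_0 = 0). Computing the differences gives [2].
The number of blocks of size exactly k is (#blocks of size ≥ k) − (#blocks of size ≥ k + 1), so the partition is: 2 block(s) of size 1.
In nonincreasing order the block sizes are [1, 1].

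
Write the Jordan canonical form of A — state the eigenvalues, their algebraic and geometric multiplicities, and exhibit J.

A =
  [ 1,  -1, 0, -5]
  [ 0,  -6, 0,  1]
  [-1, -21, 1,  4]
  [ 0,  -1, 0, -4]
J_2(-5) ⊕ J_2(1)

The characteristic polynomial is
  det(x·I − A) = x^4 + 8*x^3 + 6*x^2 - 40*x + 25 = (x - 1)^2*(x + 5)^2

Eigenvalues and multiplicities (the geometric multiplicity of λ is n − rank(A − λI), which equals the number of Jordan blocks for λ):
  λ = -5: algebraic multiplicity = 2, geometric multiplicity = 1
  λ = 1: algebraic multiplicity = 2, geometric multiplicity = 1

Determining the block sizes for each eigenvalue:
  λ = -5: one block (gm = 1), so the single block has size am = 2 → block sizes [2]
  λ = 1: one block (gm = 1), so the single block has size am = 2 → block sizes [2]

Assembling the blocks gives a Jordan form
J =
  [-5,  1, 0, 0]
  [ 0, -5, 0, 0]
  [ 0,  0, 1, 1]
  [ 0,  0, 0, 1]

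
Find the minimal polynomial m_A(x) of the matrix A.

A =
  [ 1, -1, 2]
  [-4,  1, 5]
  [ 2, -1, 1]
x^3 - 3*x^2 + 4

The characteristic polynomial is χ_A(x) = (x - 2)^2*(x + 1), so the eigenvalues are known. The minimal polynomial is
  m_A(x) = Π_λ (x − λ)^{k_λ}
where k_λ is the size of the *largest* Jordan block for λ (equivalently, the smallest k with (A − λI)^k v = 0 for every generalised eigenvector v of λ).

  λ = -1: largest Jordan block has size 1, contributing (x + 1)
  λ = 2: largest Jordan block has size 2, contributing (x − 2)^2

So m_A(x) = (x - 2)^2*(x + 1) = x^3 - 3*x^2 + 4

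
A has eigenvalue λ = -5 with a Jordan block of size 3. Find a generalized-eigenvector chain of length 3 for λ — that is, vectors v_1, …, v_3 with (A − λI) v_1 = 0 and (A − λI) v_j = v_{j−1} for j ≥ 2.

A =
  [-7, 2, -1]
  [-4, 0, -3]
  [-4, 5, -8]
A Jordan chain for λ = -5 of length 3:
v_1 = (1, 2, 2)ᵀ
v_2 = (2, 5, 5)ᵀ
v_3 = (0, 1, 0)ᵀ

Let N = A − (-5)·I. We want v_3 with N^3 v_3 = 0 but N^2 v_3 ≠ 0; then v_{j-1} := N · v_j for j = 3, …, 2.

Pick v_3 = (0, 1, 0)ᵀ.
Then v_2 = N · v_3 = (2, 5, 5)ᵀ.
Then v_1 = N · v_2 = (1, 2, 2)ᵀ.

Sanity check: (A − (-5)·I) v_1 = (0, 0, 0)ᵀ = 0. ✓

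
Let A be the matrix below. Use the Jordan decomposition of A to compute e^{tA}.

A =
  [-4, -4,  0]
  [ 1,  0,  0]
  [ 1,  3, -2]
e^{tA} =
  [-2*t*exp(-2*t) + exp(-2*t), -4*t*exp(-2*t), 0]
  [t*exp(-2*t), 2*t*exp(-2*t) + exp(-2*t), 0]
  [t^2*exp(-2*t)/2 + t*exp(-2*t), t^2*exp(-2*t) + 3*t*exp(-2*t), exp(-2*t)]

Strategy: write A = P · J · P⁻¹ where J is a Jordan canonical form, so e^{tA} = P · e^{tJ} · P⁻¹, and e^{tJ} can be computed block-by-block.

A has Jordan form
J =
  [-2,  1,  0]
  [ 0, -2,  1]
  [ 0,  0, -2]
(up to reordering of blocks).

Per-block formulas:
  For a 3×3 Jordan block J_3(-2): exp(t · J_3(-2)) = e^(-2t)·(I + t·N + (t^2/2)·N^2), where N is the 3×3 nilpotent shift.

After assembling e^{tJ} and conjugating by P, we get:

e^{tA} =
  [-2*t*exp(-2*t) + exp(-2*t), -4*t*exp(-2*t), 0]
  [t*exp(-2*t), 2*t*exp(-2*t) + exp(-2*t), 0]
  [t^2*exp(-2*t)/2 + t*exp(-2*t), t^2*exp(-2*t) + 3*t*exp(-2*t), exp(-2*t)]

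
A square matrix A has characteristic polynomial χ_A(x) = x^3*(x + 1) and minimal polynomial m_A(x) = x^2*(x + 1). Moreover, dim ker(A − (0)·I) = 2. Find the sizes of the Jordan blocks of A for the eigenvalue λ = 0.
Block sizes for λ = 0: [2, 1]

Step 1 — from the characteristic polynomial, algebraic multiplicity of λ = 0 is 3. From dim ker(A − (0)·I) = 2, there are exactly 2 Jordan blocks for λ = 0.
Step 2 — from the minimal polynomial, the factor (x − 0)^2 tells us the largest block for λ = 0 has size 2.
Step 3 — with total size 3, 2 blocks, and largest block 2, the block sizes (in nonincreasing order) are [2, 1].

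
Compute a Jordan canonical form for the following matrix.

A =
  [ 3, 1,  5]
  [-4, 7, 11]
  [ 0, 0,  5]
J_3(5)

The characteristic polynomial is
  det(x·I − A) = x^3 - 15*x^2 + 75*x - 125 = (x - 5)^3

Eigenvalues and multiplicities (the geometric multiplicity of λ is n − rank(A − λI), which equals the number of Jordan blocks for λ):
  λ = 5: algebraic multiplicity = 3, geometric multiplicity = 1

Determining the block sizes for each eigenvalue:
  λ = 5: one block (gm = 1), so the single block has size am = 3 → block sizes [3]

Assembling the blocks gives a Jordan form
J =
  [5, 1, 0]
  [0, 5, 1]
  [0, 0, 5]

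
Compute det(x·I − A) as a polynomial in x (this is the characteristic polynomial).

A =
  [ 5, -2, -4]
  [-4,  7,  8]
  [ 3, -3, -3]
x^3 - 9*x^2 + 27*x - 27

Expanding det(x·I − A) (e.g. by cofactor expansion or by noting that A is similar to its Jordan form J, which has the same characteristic polynomial as A) gives
  χ_A(x) = x^3 - 9*x^2 + 27*x - 27
which factors as (x - 3)^3. The eigenvalues (with algebraic multiplicities) are λ = 3 with multiplicity 3.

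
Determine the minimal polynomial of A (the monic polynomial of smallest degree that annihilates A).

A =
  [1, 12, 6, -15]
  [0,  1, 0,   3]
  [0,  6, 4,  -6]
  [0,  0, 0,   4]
x^2 - 5*x + 4

The characteristic polynomial is χ_A(x) = (x - 4)^2*(x - 1)^2, so the eigenvalues are known. The minimal polynomial is
  m_A(x) = Π_λ (x − λ)^{k_λ}
where k_λ is the size of the *largest* Jordan block for λ (equivalently, the smallest k with (A − λI)^k v = 0 for every generalised eigenvector v of λ).

  λ = 1: largest Jordan block has size 1, contributing (x − 1)
  λ = 4: largest Jordan block has size 1, contributing (x − 4)

So m_A(x) = (x - 4)*(x - 1) = x^2 - 5*x + 4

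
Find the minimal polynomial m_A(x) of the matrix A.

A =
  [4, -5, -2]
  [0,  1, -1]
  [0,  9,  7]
x^3 - 12*x^2 + 48*x - 64

The characteristic polynomial is χ_A(x) = (x - 4)^3, so the eigenvalues are known. The minimal polynomial is
  m_A(x) = Π_λ (x − λ)^{k_λ}
where k_λ is the size of the *largest* Jordan block for λ (equivalently, the smallest k with (A − λI)^k v = 0 for every generalised eigenvector v of λ).

  λ = 4: largest Jordan block has size 3, contributing (x − 4)^3

So m_A(x) = (x - 4)^3 = x^3 - 12*x^2 + 48*x - 64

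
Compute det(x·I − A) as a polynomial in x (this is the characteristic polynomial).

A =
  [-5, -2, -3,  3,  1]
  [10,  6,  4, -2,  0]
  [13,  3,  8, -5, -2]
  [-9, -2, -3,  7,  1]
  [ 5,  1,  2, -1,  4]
x^5 - 20*x^4 + 160*x^3 - 640*x^2 + 1280*x - 1024

Expanding det(x·I − A) (e.g. by cofactor expansion or by noting that A is similar to its Jordan form J, which has the same characteristic polynomial as A) gives
  χ_A(x) = x^5 - 20*x^4 + 160*x^3 - 640*x^2 + 1280*x - 1024
which factors as (x - 4)^5. The eigenvalues (with algebraic multiplicities) are λ = 4 with multiplicity 5.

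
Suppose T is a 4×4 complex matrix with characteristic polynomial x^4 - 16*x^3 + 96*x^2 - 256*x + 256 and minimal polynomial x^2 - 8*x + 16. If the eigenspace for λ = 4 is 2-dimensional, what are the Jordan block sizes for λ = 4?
Block sizes for λ = 4: [2, 2]

Step 1 — from the characteristic polynomial, algebraic multiplicity of λ = 4 is 4. From dim ker(T − (4)·I) = 2, there are exactly 2 Jordan blocks for λ = 4.
Step 2 — from the minimal polynomial, the factor (x − 4)^2 tells us the largest block for λ = 4 has size 2.
Step 3 — with total size 4, 2 blocks, and largest block 2, the block sizes (in nonincreasing order) are [2, 2].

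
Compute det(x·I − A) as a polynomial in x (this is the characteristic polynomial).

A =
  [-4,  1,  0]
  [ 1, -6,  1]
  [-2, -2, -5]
x^3 + 15*x^2 + 75*x + 125

Expanding det(x·I − A) (e.g. by cofactor expansion or by noting that A is similar to its Jordan form J, which has the same characteristic polynomial as A) gives
  χ_A(x) = x^3 + 15*x^2 + 75*x + 125
which factors as (x + 5)^3. The eigenvalues (with algebraic multiplicities) are λ = -5 with multiplicity 3.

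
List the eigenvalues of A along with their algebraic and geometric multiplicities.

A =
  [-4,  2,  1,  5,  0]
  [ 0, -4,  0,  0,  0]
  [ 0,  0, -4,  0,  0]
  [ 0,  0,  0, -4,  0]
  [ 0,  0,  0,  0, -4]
λ = -4: alg = 5, geom = 4

Step 1 — factor the characteristic polynomial to read off the algebraic multiplicities:
  χ_A(x) = (x + 4)^5

Step 2 — compute geometric multiplicities via the rank-nullity identity g(λ) = n − rank(A − λI):
  rank(A − (-4)·I) = 1, so dim ker(A − (-4)·I) = n − 1 = 4

Summary:
  λ = -4: algebraic multiplicity = 5, geometric multiplicity = 4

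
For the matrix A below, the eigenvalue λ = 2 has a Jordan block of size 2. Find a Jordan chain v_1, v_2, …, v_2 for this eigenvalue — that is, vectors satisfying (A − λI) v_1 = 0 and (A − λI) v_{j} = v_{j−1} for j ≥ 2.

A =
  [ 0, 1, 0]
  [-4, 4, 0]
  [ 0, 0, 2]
A Jordan chain for λ = 2 of length 2:
v_1 = (-2, -4, 0)ᵀ
v_2 = (1, 0, 0)ᵀ

Let N = A − (2)·I. We want v_2 with N^2 v_2 = 0 but N^1 v_2 ≠ 0; then v_{j-1} := N · v_j for j = 2, …, 2.

Pick v_2 = (1, 0, 0)ᵀ.
Then v_1 = N · v_2 = (-2, -4, 0)ᵀ.

Sanity check: (A − (2)·I) v_1 = (0, 0, 0)ᵀ = 0. ✓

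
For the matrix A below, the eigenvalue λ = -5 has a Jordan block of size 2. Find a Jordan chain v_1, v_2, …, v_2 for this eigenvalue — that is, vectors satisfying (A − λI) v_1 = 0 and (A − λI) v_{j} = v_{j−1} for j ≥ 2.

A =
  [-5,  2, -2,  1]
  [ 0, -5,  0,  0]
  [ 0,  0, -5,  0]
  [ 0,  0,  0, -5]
A Jordan chain for λ = -5 of length 2:
v_1 = (2, 0, 0, 0)ᵀ
v_2 = (0, 1, 0, 0)ᵀ

Let N = A − (-5)·I. We want v_2 with N^2 v_2 = 0 but N^1 v_2 ≠ 0; then v_{j-1} := N · v_j for j = 2, …, 2.

Pick v_2 = (0, 1, 0, 0)ᵀ.
Then v_1 = N · v_2 = (2, 0, 0, 0)ᵀ.

Sanity check: (A − (-5)·I) v_1 = (0, 0, 0, 0)ᵀ = 0. ✓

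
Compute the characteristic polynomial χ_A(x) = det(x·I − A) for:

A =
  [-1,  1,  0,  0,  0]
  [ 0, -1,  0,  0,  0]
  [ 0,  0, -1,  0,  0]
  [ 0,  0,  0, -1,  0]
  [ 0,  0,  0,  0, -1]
x^5 + 5*x^4 + 10*x^3 + 10*x^2 + 5*x + 1

Expanding det(x·I − A) (e.g. by cofactor expansion or by noting that A is similar to its Jordan form J, which has the same characteristic polynomial as A) gives
  χ_A(x) = x^5 + 5*x^4 + 10*x^3 + 10*x^2 + 5*x + 1
which factors as (x + 1)^5. The eigenvalues (with algebraic multiplicities) are λ = -1 with multiplicity 5.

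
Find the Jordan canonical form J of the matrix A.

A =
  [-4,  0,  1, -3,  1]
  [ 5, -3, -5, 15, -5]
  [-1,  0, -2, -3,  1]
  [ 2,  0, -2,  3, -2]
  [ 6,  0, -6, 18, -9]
J_2(-3) ⊕ J_1(-3) ⊕ J_1(-3) ⊕ J_1(-3)

The characteristic polynomial is
  det(x·I − A) = x^5 + 15*x^4 + 90*x^3 + 270*x^2 + 405*x + 243 = (x + 3)^5

Eigenvalues and multiplicities (the geometric multiplicity of λ is n − rank(A − λI), which equals the number of Jordan blocks for λ):
  λ = -3: algebraic multiplicity = 5, geometric multiplicity = 4

Determining the block sizes for each eigenvalue:
  λ = -3: 4 blocks summing to 5 forces exactly one block of size 2 and the rest size 1 → block sizes [2, 1, 1, 1]

Assembling the blocks gives a Jordan form
J =
  [-3,  1,  0,  0,  0]
  [ 0, -3,  0,  0,  0]
  [ 0,  0, -3,  0,  0]
  [ 0,  0,  0, -3,  0]
  [ 0,  0,  0,  0, -3]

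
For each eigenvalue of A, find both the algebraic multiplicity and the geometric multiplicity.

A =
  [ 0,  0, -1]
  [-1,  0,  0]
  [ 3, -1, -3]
λ = -1: alg = 3, geom = 1

Step 1 — factor the characteristic polynomial to read off the algebraic multiplicities:
  χ_A(x) = (x + 1)^3

Step 2 — compute geometric multiplicities via the rank-nullity identity g(λ) = n − rank(A − λI):
  rank(A − (-1)·I) = 2, so dim ker(A − (-1)·I) = n − 2 = 1

Summary:
  λ = -1: algebraic multiplicity = 3, geometric multiplicity = 1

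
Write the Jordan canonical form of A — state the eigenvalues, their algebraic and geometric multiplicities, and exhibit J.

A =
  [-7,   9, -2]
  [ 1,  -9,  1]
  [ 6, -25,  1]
J_3(-5)

The characteristic polynomial is
  det(x·I − A) = x^3 + 15*x^2 + 75*x + 125 = (x + 5)^3

Eigenvalues and multiplicities (the geometric multiplicity of λ is n − rank(A − λI), which equals the number of Jordan blocks for λ):
  λ = -5: algebraic multiplicity = 3, geometric multiplicity = 1

Determining the block sizes for each eigenvalue:
  λ = -5: one block (gm = 1), so the single block has size am = 3 → block sizes [3]

Assembling the blocks gives a Jordan form
J =
  [-5,  1,  0]
  [ 0, -5,  1]
  [ 0,  0, -5]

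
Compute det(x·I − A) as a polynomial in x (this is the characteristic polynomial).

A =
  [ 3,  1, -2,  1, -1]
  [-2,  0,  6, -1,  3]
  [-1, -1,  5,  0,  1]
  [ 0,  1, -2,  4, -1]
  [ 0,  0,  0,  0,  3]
x^5 - 15*x^4 + 90*x^3 - 270*x^2 + 405*x - 243

Expanding det(x·I − A) (e.g. by cofactor expansion or by noting that A is similar to its Jordan form J, which has the same characteristic polynomial as A) gives
  χ_A(x) = x^5 - 15*x^4 + 90*x^3 - 270*x^2 + 405*x - 243
which factors as (x - 3)^5. The eigenvalues (with algebraic multiplicities) are λ = 3 with multiplicity 5.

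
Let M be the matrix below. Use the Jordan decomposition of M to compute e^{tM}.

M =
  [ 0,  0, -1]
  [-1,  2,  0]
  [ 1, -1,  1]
e^{tM} =
  [-t*exp(t) + exp(t), t^2*exp(t)/2, t^2*exp(t)/2 - t*exp(t)]
  [-t*exp(t), t^2*exp(t)/2 + t*exp(t) + exp(t), t^2*exp(t)/2]
  [t*exp(t), -t^2*exp(t)/2 - t*exp(t), -t^2*exp(t)/2 + exp(t)]

Strategy: write M = P · J · P⁻¹ where J is a Jordan canonical form, so e^{tM} = P · e^{tJ} · P⁻¹, and e^{tJ} can be computed block-by-block.

M has Jordan form
J =
  [1, 1, 0]
  [0, 1, 1]
  [0, 0, 1]
(up to reordering of blocks).

Per-block formulas:
  For a 3×3 Jordan block J_3(1): exp(t · J_3(1)) = e^(1t)·(I + t·N + (t^2/2)·N^2), where N is the 3×3 nilpotent shift.

After assembling e^{tJ} and conjugating by P, we get:

e^{tM} =
  [-t*exp(t) + exp(t), t^2*exp(t)/2, t^2*exp(t)/2 - t*exp(t)]
  [-t*exp(t), t^2*exp(t)/2 + t*exp(t) + exp(t), t^2*exp(t)/2]
  [t*exp(t), -t^2*exp(t)/2 - t*exp(t), -t^2*exp(t)/2 + exp(t)]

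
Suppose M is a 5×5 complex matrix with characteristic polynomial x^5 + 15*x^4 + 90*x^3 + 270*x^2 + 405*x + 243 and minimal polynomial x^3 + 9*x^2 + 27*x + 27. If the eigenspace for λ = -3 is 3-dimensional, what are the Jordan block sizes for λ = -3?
Block sizes for λ = -3: [3, 1, 1]

Step 1 — from the characteristic polynomial, algebraic multiplicity of λ = -3 is 5. From dim ker(M − (-3)·I) = 3, there are exactly 3 Jordan blocks for λ = -3.
Step 2 — from the minimal polynomial, the factor (x + 3)^3 tells us the largest block for λ = -3 has size 3.
Step 3 — with total size 5, 3 blocks, and largest block 3, the block sizes (in nonincreasing order) are [3, 1, 1].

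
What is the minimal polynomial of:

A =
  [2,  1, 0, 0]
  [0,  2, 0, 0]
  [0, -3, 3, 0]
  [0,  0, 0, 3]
x^3 - 7*x^2 + 16*x - 12

The characteristic polynomial is χ_A(x) = (x - 3)^2*(x - 2)^2, so the eigenvalues are known. The minimal polynomial is
  m_A(x) = Π_λ (x − λ)^{k_λ}
where k_λ is the size of the *largest* Jordan block for λ (equivalently, the smallest k with (A − λI)^k v = 0 for every generalised eigenvector v of λ).

  λ = 2: largest Jordan block has size 2, contributing (x − 2)^2
  λ = 3: largest Jordan block has size 1, contributing (x − 3)

So m_A(x) = (x - 3)*(x - 2)^2 = x^3 - 7*x^2 + 16*x - 12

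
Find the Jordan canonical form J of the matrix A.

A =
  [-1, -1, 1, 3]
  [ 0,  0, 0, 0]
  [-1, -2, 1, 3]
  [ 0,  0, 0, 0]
J_3(0) ⊕ J_1(0)

The characteristic polynomial is
  det(x·I − A) = x^4

Eigenvalues and multiplicities (the geometric multiplicity of λ is n − rank(A − λI), which equals the number of Jordan blocks for λ):
  λ = 0: algebraic multiplicity = 4, geometric multiplicity = 2

Determining the block sizes for each eigenvalue:
  λ = 0: with am = 4 and gm = 2, the partition is not yet determined (e.g. several partitions of 4 into 2 parts exist). Let N = A − (0)·I. Computing rank(N^1) = 2, rank(N^2) = 1, rank(N^3) = 0; the number of blocks of size ≥ j is rank(N^{j−1}) − rank(N^j), giving [2, 1, 1]. So we have 1 block(s) of size 3, 1 block(s) of size 1 → block sizes [3, 1]

Assembling the blocks gives a Jordan form
J =
  [0, 1, 0, 0]
  [0, 0, 1, 0]
  [0, 0, 0, 0]
  [0, 0, 0, 0]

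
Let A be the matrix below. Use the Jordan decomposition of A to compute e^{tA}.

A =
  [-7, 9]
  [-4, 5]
e^{tA} =
  [-6*t*exp(-t) + exp(-t), 9*t*exp(-t)]
  [-4*t*exp(-t), 6*t*exp(-t) + exp(-t)]

Strategy: write A = P · J · P⁻¹ where J is a Jordan canonical form, so e^{tA} = P · e^{tJ} · P⁻¹, and e^{tJ} can be computed block-by-block.

A has Jordan form
J =
  [-1,  1]
  [ 0, -1]
(up to reordering of blocks).

Per-block formulas:
  For a 2×2 Jordan block J_2(-1): exp(t · J_2(-1)) = e^(-1t)·(I + t·N), where N is the 2×2 nilpotent shift.

After assembling e^{tJ} and conjugating by P, we get:

e^{tA} =
  [-6*t*exp(-t) + exp(-t), 9*t*exp(-t)]
  [-4*t*exp(-t), 6*t*exp(-t) + exp(-t)]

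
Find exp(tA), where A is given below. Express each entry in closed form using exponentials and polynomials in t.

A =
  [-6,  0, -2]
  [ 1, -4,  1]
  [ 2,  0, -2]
e^{tA} =
  [-2*t*exp(-4*t) + exp(-4*t), 0, -2*t*exp(-4*t)]
  [t*exp(-4*t), exp(-4*t), t*exp(-4*t)]
  [2*t*exp(-4*t), 0, 2*t*exp(-4*t) + exp(-4*t)]

Strategy: write A = P · J · P⁻¹ where J is a Jordan canonical form, so e^{tA} = P · e^{tJ} · P⁻¹, and e^{tJ} can be computed block-by-block.

A has Jordan form
J =
  [-4,  1,  0]
  [ 0, -4,  0]
  [ 0,  0, -4]
(up to reordering of blocks).

Per-block formulas:
  For a 2×2 Jordan block J_2(-4): exp(t · J_2(-4)) = e^(-4t)·(I + t·N), where N is the 2×2 nilpotent shift.
  For a 1×1 block at λ = -4: exp(t · [-4]) = [e^(-4t)].

After assembling e^{tJ} and conjugating by P, we get:

e^{tA} =
  [-2*t*exp(-4*t) + exp(-4*t), 0, -2*t*exp(-4*t)]
  [t*exp(-4*t), exp(-4*t), t*exp(-4*t)]
  [2*t*exp(-4*t), 0, 2*t*exp(-4*t) + exp(-4*t)]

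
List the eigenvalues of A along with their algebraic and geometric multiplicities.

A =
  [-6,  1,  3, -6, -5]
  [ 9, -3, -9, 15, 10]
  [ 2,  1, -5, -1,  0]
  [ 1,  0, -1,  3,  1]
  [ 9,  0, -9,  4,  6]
λ = -3: alg = 3, geom = 1; λ = 2: alg = 2, geom = 1

Step 1 — factor the characteristic polynomial to read off the algebraic multiplicities:
  χ_A(x) = (x - 2)^2*(x + 3)^3

Step 2 — compute geometric multiplicities via the rank-nullity identity g(λ) = n − rank(A − λI):
  rank(A − (-3)·I) = 4, so dim ker(A − (-3)·I) = n − 4 = 1
  rank(A − (2)·I) = 4, so dim ker(A − (2)·I) = n − 4 = 1

Summary:
  λ = -3: algebraic multiplicity = 3, geometric multiplicity = 1
  λ = 2: algebraic multiplicity = 2, geometric multiplicity = 1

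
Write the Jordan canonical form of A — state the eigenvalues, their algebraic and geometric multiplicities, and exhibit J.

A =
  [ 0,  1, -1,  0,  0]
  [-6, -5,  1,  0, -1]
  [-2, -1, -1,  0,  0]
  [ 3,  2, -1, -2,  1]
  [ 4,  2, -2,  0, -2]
J_3(-2) ⊕ J_2(-2)

The characteristic polynomial is
  det(x·I − A) = x^5 + 10*x^4 + 40*x^3 + 80*x^2 + 80*x + 32 = (x + 2)^5

Eigenvalues and multiplicities (the geometric multiplicity of λ is n − rank(A − λI), which equals the number of Jordan blocks for λ):
  λ = -2: algebraic multiplicity = 5, geometric multiplicity = 2

Determining the block sizes for each eigenvalue:
  λ = -2: with am = 5 and gm = 2, the partition is not yet determined (e.g. several partitions of 5 into 2 parts exist). Let N = A − (-2)·I. Computing rank(N^1) = 3, rank(N^2) = 1, rank(N^3) = 0; the number of blocks of size ≥ j is rank(N^{j−1}) − rank(N^j), giving [2, 2, 1]. So we have 1 block(s) of size 3, 1 block(s) of size 2 → block sizes [3, 2]

Assembling the blocks gives a Jordan form
J =
  [-2,  1,  0,  0,  0]
  [ 0, -2,  1,  0,  0]
  [ 0,  0, -2,  0,  0]
  [ 0,  0,  0, -2,  1]
  [ 0,  0,  0,  0, -2]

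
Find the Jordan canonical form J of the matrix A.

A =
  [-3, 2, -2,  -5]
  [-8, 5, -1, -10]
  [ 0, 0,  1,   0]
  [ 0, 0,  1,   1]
J_3(1) ⊕ J_1(1)

The characteristic polynomial is
  det(x·I − A) = x^4 - 4*x^3 + 6*x^2 - 4*x + 1 = (x - 1)^4

Eigenvalues and multiplicities (the geometric multiplicity of λ is n − rank(A − λI), which equals the number of Jordan blocks for λ):
  λ = 1: algebraic multiplicity = 4, geometric multiplicity = 2

Determining the block sizes for each eigenvalue:
  λ = 1: with am = 4 and gm = 2, the partition is not yet determined (e.g. several partitions of 4 into 2 parts exist). Let N = A − (1)·I. Computing rank(N^1) = 2, rank(N^2) = 1, rank(N^3) = 0; the number of blocks of size ≥ j is rank(N^{j−1}) − rank(N^j), giving [2, 1, 1]. So we have 1 block(s) of size 3, 1 block(s) of size 1 → block sizes [3, 1]

Assembling the blocks gives a Jordan form
J =
  [1, 1, 0, 0]
  [0, 1, 1, 0]
  [0, 0, 1, 0]
  [0, 0, 0, 1]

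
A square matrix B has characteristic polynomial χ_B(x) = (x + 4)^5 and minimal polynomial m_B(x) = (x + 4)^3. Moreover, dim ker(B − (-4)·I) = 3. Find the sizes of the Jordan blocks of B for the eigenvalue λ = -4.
Block sizes for λ = -4: [3, 1, 1]

Step 1 — from the characteristic polynomial, algebraic multiplicity of λ = -4 is 5. From dim ker(B − (-4)·I) = 3, there are exactly 3 Jordan blocks for λ = -4.
Step 2 — from the minimal polynomial, the factor (x + 4)^3 tells us the largest block for λ = -4 has size 3.
Step 3 — with total size 5, 3 blocks, and largest block 3, the block sizes (in nonincreasing order) are [3, 1, 1].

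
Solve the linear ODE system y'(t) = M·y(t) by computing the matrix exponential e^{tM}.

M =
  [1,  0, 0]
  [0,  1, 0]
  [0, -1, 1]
e^{tM} =
  [exp(t), 0, 0]
  [0, exp(t), 0]
  [0, -t*exp(t), exp(t)]

Strategy: write M = P · J · P⁻¹ where J is a Jordan canonical form, so e^{tM} = P · e^{tJ} · P⁻¹, and e^{tJ} can be computed block-by-block.

M has Jordan form
J =
  [1, 1, 0]
  [0, 1, 0]
  [0, 0, 1]
(up to reordering of blocks).

Per-block formulas:
  For a 2×2 Jordan block J_2(1): exp(t · J_2(1)) = e^(1t)·(I + t·N), where N is the 2×2 nilpotent shift.
  For a 1×1 block at λ = 1: exp(t · [1]) = [e^(1t)].

After assembling e^{tJ} and conjugating by P, we get:

e^{tM} =
  [exp(t), 0, 0]
  [0, exp(t), 0]
  [0, -t*exp(t), exp(t)]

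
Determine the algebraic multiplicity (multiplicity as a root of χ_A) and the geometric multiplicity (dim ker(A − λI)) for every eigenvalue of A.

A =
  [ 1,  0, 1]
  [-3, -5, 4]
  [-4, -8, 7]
λ = 1: alg = 3, geom = 1

Step 1 — factor the characteristic polynomial to read off the algebraic multiplicities:
  χ_A(x) = (x - 1)^3

Step 2 — compute geometric multiplicities via the rank-nullity identity g(λ) = n − rank(A − λI):
  rank(A − (1)·I) = 2, so dim ker(A − (1)·I) = n − 2 = 1

Summary:
  λ = 1: algebraic multiplicity = 3, geometric multiplicity = 1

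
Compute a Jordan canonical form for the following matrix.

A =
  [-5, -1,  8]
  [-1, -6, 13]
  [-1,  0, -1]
J_3(-4)

The characteristic polynomial is
  det(x·I − A) = x^3 + 12*x^2 + 48*x + 64 = (x + 4)^3

Eigenvalues and multiplicities (the geometric multiplicity of λ is n − rank(A − λI), which equals the number of Jordan blocks for λ):
  λ = -4: algebraic multiplicity = 3, geometric multiplicity = 1

Determining the block sizes for each eigenvalue:
  λ = -4: one block (gm = 1), so the single block has size am = 3 → block sizes [3]

Assembling the blocks gives a Jordan form
J =
  [-4,  1,  0]
  [ 0, -4,  1]
  [ 0,  0, -4]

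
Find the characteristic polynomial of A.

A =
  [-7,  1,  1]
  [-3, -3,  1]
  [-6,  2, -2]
x^3 + 12*x^2 + 48*x + 64

Expanding det(x·I − A) (e.g. by cofactor expansion or by noting that A is similar to its Jordan form J, which has the same characteristic polynomial as A) gives
  χ_A(x) = x^3 + 12*x^2 + 48*x + 64
which factors as (x + 4)^3. The eigenvalues (with algebraic multiplicities) are λ = -4 with multiplicity 3.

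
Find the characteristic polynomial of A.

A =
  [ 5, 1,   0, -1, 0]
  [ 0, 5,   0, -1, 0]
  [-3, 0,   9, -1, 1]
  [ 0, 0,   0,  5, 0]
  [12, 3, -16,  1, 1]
x^5 - 25*x^4 + 250*x^3 - 1250*x^2 + 3125*x - 3125

Expanding det(x·I − A) (e.g. by cofactor expansion or by noting that A is similar to its Jordan form J, which has the same characteristic polynomial as A) gives
  χ_A(x) = x^5 - 25*x^4 + 250*x^3 - 1250*x^2 + 3125*x - 3125
which factors as (x - 5)^5. The eigenvalues (with algebraic multiplicities) are λ = 5 with multiplicity 5.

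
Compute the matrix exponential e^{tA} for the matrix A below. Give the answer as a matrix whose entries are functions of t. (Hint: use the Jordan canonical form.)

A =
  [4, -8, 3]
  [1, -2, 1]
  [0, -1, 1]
e^{tA} =
  [t^2*exp(t)/2 + 3*t*exp(t) + exp(t), -3*t^2*exp(t)/2 - 8*t*exp(t), t^2*exp(t)/2 + 3*t*exp(t)]
  [t*exp(t), -3*t*exp(t) + exp(t), t*exp(t)]
  [-t^2*exp(t)/2, 3*t^2*exp(t)/2 - t*exp(t), -t^2*exp(t)/2 + exp(t)]

Strategy: write A = P · J · P⁻¹ where J is a Jordan canonical form, so e^{tA} = P · e^{tJ} · P⁻¹, and e^{tJ} can be computed block-by-block.

A has Jordan form
J =
  [1, 1, 0]
  [0, 1, 1]
  [0, 0, 1]
(up to reordering of blocks).

Per-block formulas:
  For a 3×3 Jordan block J_3(1): exp(t · J_3(1)) = e^(1t)·(I + t·N + (t^2/2)·N^2), where N is the 3×3 nilpotent shift.

After assembling e^{tJ} and conjugating by P, we get:

e^{tA} =
  [t^2*exp(t)/2 + 3*t*exp(t) + exp(t), -3*t^2*exp(t)/2 - 8*t*exp(t), t^2*exp(t)/2 + 3*t*exp(t)]
  [t*exp(t), -3*t*exp(t) + exp(t), t*exp(t)]
  [-t^2*exp(t)/2, 3*t^2*exp(t)/2 - t*exp(t), -t^2*exp(t)/2 + exp(t)]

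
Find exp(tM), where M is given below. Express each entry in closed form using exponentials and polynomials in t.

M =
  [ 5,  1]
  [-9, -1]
e^{tM} =
  [3*t*exp(2*t) + exp(2*t), t*exp(2*t)]
  [-9*t*exp(2*t), -3*t*exp(2*t) + exp(2*t)]

Strategy: write M = P · J · P⁻¹ where J is a Jordan canonical form, so e^{tM} = P · e^{tJ} · P⁻¹, and e^{tJ} can be computed block-by-block.

M has Jordan form
J =
  [2, 1]
  [0, 2]
(up to reordering of blocks).

Per-block formulas:
  For a 2×2 Jordan block J_2(2): exp(t · J_2(2)) = e^(2t)·(I + t·N), where N is the 2×2 nilpotent shift.

After assembling e^{tJ} and conjugating by P, we get:

e^{tM} =
  [3*t*exp(2*t) + exp(2*t), t*exp(2*t)]
  [-9*t*exp(2*t), -3*t*exp(2*t) + exp(2*t)]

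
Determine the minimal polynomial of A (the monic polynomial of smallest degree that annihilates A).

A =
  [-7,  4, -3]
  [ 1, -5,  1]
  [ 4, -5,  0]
x^3 + 12*x^2 + 48*x + 64

The characteristic polynomial is χ_A(x) = (x + 4)^3, so the eigenvalues are known. The minimal polynomial is
  m_A(x) = Π_λ (x − λ)^{k_λ}
where k_λ is the size of the *largest* Jordan block for λ (equivalently, the smallest k with (A − λI)^k v = 0 for every generalised eigenvector v of λ).

  λ = -4: largest Jordan block has size 3, contributing (x + 4)^3

So m_A(x) = (x + 4)^3 = x^3 + 12*x^2 + 48*x + 64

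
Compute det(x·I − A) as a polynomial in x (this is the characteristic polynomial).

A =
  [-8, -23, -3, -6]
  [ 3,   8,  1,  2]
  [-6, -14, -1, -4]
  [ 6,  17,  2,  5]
x^4 - 4*x^3 + 6*x^2 - 4*x + 1

Expanding det(x·I − A) (e.g. by cofactor expansion or by noting that A is similar to its Jordan form J, which has the same characteristic polynomial as A) gives
  χ_A(x) = x^4 - 4*x^3 + 6*x^2 - 4*x + 1
which factors as (x - 1)^4. The eigenvalues (with algebraic multiplicities) are λ = 1 with multiplicity 4.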